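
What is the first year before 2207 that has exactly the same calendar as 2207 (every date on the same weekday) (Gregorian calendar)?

Two years share a calendar iff Jan 1 falls on the same weekday and both are leap or both are common. 2207: Jan 1 is Thursday, common year.
2206: Jan 1 Wednesday, common
2205: Jan 1 Tuesday, common
2204: Jan 1 Sunday, leap
2203: Jan 1 Saturday, common
2202: Jan 1 Friday, common
2201: Jan 1 Thursday, common
2201 matches on both conditions.

2201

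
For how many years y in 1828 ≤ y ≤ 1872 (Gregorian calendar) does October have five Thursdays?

October has 31 days; it has five Thursdays when Thursday falls among the first (month-length − 28) days — i.e. when October 1 is one of Thursday/Wednesday/Tuesday.
October 1 by year: 1828:Wed✓ 1829:Thu✓ 1830:Fri 1831:Sat 1832:Mon 1833:Tue✓ 1834:Wed✓ 1835:Thu✓ 1836:Sat 1837:Sun 1838:Mon 1839:Tue✓ 1840:Thu✓ 1841:Fri 1842:Sat …(15 more)… 1858:Fri 1859:Sat 1860:Mon 1861:Tue✓ 1862:Wed✓ 1863:Thu✓ 1864:Sat 1865:Sun 1866:Mon 1867:Tue✓ 1868:Thu✓ 1869:Fri 1870:Sat 1871:Sun 1872:Tue✓
Years with five Thursdays: 1828, 1829, 1833, 1834, 1835, 1839, 1840, 1844, 1845, 1846, 1850, 1851, 1856, 1857, 1861, 1862, 1863, 1867, 1868, 1872 → 20.

20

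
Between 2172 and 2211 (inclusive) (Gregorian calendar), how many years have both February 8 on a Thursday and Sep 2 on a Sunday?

Check each year's weekday for February 8 and Sep 2:
  2172: Sat/Wed  2173: Mon/Thu  2174: Tue/Fri  2175: Wed/Sat  2176: Thu/Mon  2177: Sat/Tue  2178: Sun/Wed  2179: Mon/Thu  2180: Tue/Sat  2181: Thu/Sun ✓  2182: Fri/Mon  2183: Sat/Tue  2184: Sun/Thu  2185: Tue/Fri  …(12 more)…  2198: Thu/Sun ✓  2199: Fri/Mon  2200: Sat/Tue  2201: Sun/Wed  2202: Mon/Thu  2203: Tue/Fri  2204: Wed/Sun  2205: Fri/Mon  2206: Sat/Tue  2207: Sun/Wed  2208: Mon/Fri  2209: Wed/Sat  2210: Thu/Sun ✓  2211: Fri/Mon
Both conditions hold in: 2181, 2187, 2198, 2210 — 4.

4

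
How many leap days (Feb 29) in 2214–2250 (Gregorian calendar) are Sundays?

1

Leap years in 2214–2250: 9 of them.
Feb 29 weekday advances by 5 (mod 7) from one leap year to the next four years later (or differs when a century non-leap intervenes).
Leap-day weekdays: 2216:Thu 2220:Tue 2224:Sun✓ 2228:Fri 2232:Wed 2236:Mon 2240:Sat 2244:Thu 2248:Tue
Sunday: 2224 → 1.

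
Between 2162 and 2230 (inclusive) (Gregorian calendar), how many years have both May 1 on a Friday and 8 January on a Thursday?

8

Check each year's weekday for May 1 and 8 January:
  2162: Sat/Fri  2163: Sun/Sat  2164: Tue/Sun  2165: Wed/Tue  2166: Thu/Wed  2167: Fri/Thu ✓  2168: Sun/Fri  2169: Mon/Sun  2170: Tue/Mon  2171: Wed/Tue  2172: Fri/Wed  2173: Sat/Fri  2174: Sun/Sat  2175: Mon/Sun  …(41 more)…  2217: Thu/Wed  2218: Fri/Thu ✓  2219: Sat/Fri  2220: Mon/Sat  2221: Tue/Mon  2222: Wed/Tue  2223: Thu/Wed  2224: Sat/Thu  2225: Sun/Sat  2226: Mon/Sun  2227: Tue/Mon  2228: Thu/Tue  2229: Fri/Thu ✓  2230: Sat/Fri
Both conditions hold in: 2167, 2178, 2189, 2195, 2201, 2207, 2218, 2229 — 8.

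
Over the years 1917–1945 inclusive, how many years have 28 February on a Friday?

4

Track 28 February's weekday year by year (advancing +1, or +2 across a Feb 29):
  1917: Wed  1918: Thu (+1)  1919: Fri (+1) ✓  1920: Sat (+1)  1921: Mon (+2)
  1922: Tue (+1)  1923: Wed (+1)  1924: Thu (+1)  1925: Sat (+2)  1926: Sun (+1)
  1927: Mon (+1)  1928: Tue (+1)  1929: Thu (+2)  1930: Fri (+1) ✓  1931: Sat (+1)
  1932: Sun (+1)  1933: Tue (+2)  1934: Wed (+1)  1935: Thu (+1)  1936: Fri (+1) ✓
  1937: Sun (+2)  1938: Mon (+1)  1939: Tue (+1)  1940: Wed (+1)  1941: Fri (+2) ✓
  1942: Sat (+1)  1943: Sun (+1)  1944: Mon (+1)  1945: Wed (+2)
Friday years: 1919, 1930, 1936, 1941 — 4 in total.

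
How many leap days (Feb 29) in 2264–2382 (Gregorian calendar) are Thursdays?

Leap years in 2264–2382: 29 of them.
Feb 29 weekday advances by 5 (mod 7) from one leap year to the next four years later (or differs when a century non-leap intervenes).
Leap-day weekdays: 2264:Mon 2268:Sat 2272:Thu✓ 2276:Tue 2280:Sun 2284:Fri 2288:Wed 2292:Mon 2296:Sat 2304:Mon 2308:Sat 2312:Thu✓ 2316:Tue …(3 more)… 2332:Mon 2336:Sat 2340:Thu✓ 2344:Tue 2348:Sun 2352:Fri 2356:Wed 2360:Mon 2364:Sat 2368:Thu✓ 2372:Tue 2376:Sun 2380:Fri
Thursday: 2272, 2312, 2340, 2368 → 4.

4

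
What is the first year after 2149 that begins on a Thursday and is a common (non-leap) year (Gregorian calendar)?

Jan 1 advances by 2 weekdays after a leap year and by 1 after a common year.
2149: Jan 1 is Wednesday.
2150: Thursday
2150 begins on a Thursday and is a common year.

2150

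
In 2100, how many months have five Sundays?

A month of length L has five Sundays iff its first Sunday is on day ≤ L−28 (so day 1–3 in a 31-day month, 1–2 in a 30-day month, day 1 in a leap February).
Checking each month of 2100: Jan starts Fri (31d) ✓; Feb starts Mon (28d); Mar starts Mon (31d); Apr starts Thu (30d); May starts Sat (31d) ✓; Jun starts Tue (30d); Jul starts Thu (31d); Aug starts Sun (31d) ✓; Sep starts Wed (30d); Oct starts Fri (31d) ✓; Nov starts Mon (30d); Dec starts Wed (31d).
Five-Sunday months: January, May, August, October → 4.

4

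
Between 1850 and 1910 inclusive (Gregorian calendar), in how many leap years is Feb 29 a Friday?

Leap years in 1850–1910: 14 of them.
Feb 29 weekday advances by 5 (mod 7) from one leap year to the next four years later (or differs when a century non-leap intervenes).
Leap-day weekdays: 1852:Sun 1856:Fri✓ 1860:Wed 1864:Mon 1868:Sat 1872:Thu 1876:Tue 1880:Sun 1884:Fri✓ 1888:Wed 1892:Mon 1896:Sat 1904:Mon 1908:Sat
Friday: 1856, 1884 → 2.

2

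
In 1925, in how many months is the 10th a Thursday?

Check the 10th of each month of 1925: Jan 10: Sat, Feb 10: Tue, Mar 10: Tue, Apr 10: Fri, May 10: Sun, Jun 10: Wed, Jul 10: Fri, Aug 10: Mon, Sep 10: Thu, Oct 10: Sat, Nov 10: Tue, Dec 10: Thu.
Thursday occurs in September, December — 2 months.

2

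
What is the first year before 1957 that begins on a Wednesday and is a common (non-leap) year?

1947

Jan 1 advances by 2 weekdays after a leap year and by 1 after a common year.
1957: Jan 1 is Tuesday.
1956: Sunday (leap)
1955: Saturday
1954: Friday
1953: Thursday
1952: Tuesday (leap)
1951: Monday
1950: Sunday
1949: Saturday
1948: Thursday (leap)
1947: Wednesday
1947 begins on a Wednesday and is a common year.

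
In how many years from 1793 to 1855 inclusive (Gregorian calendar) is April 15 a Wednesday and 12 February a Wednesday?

2

Check each year's weekday for April 15 and 12 February:
  1793: Mon/Tue  1794: Tue/Wed  1795: Wed/Thu  1796: Fri/Fri  1797: Sat/Sun  1798: Sun/Mon  1799: Mon/Tue  1800: Tue/Wed  1801: Wed/Thu  1802: Thu/Fri  1803: Fri/Sat  1804: Sun/Sun  1805: Mon/Tue  1806: Tue/Wed  …(35 more)…  1842: Fri/Sat  1843: Sat/Sun  1844: Mon/Mon  1845: Tue/Wed  1846: Wed/Thu  1847: Thu/Fri  1848: Sat/Sat  1849: Sun/Mon  1850: Mon/Tue  1851: Tue/Wed  1852: Thu/Thu  1853: Fri/Sat  1854: Sat/Sun  1855: Sun/Mon
Both conditions hold in: 1812, 1840 — 2.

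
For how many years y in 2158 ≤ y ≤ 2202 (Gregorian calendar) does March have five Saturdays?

March has 31 days; it has five Saturdays when Saturday falls among the first (month-length − 28) days — i.e. when March 1 is one of Saturday/Friday/Thursday.
March 1 by year: 2158:Wed 2159:Thu✓ 2160:Sat✓ 2161:Sun 2162:Mon 2163:Tue 2164:Thu✓ 2165:Fri✓ 2166:Sat✓ 2167:Sun 2168:Tue 2169:Wed 2170:Thu✓ 2171:Fri✓ 2172:Sun …(15 more)… 2188:Sat✓ 2189:Sun 2190:Mon 2191:Tue 2192:Thu✓ 2193:Fri✓ 2194:Sat✓ 2195:Sun 2196:Tue 2197:Wed 2198:Thu✓ 2199:Fri✓ 2200:Sat✓ 2201:Sun 2202:Mon
Years with five Saturdays: 2159, 2160, 2164, 2165, 2166, 2170, 2171, 2176, 2177, 2181, 2182, 2183, 2187, 2188, 2192, 2193, 2194, 2198, 2199, 2200 → 20.

20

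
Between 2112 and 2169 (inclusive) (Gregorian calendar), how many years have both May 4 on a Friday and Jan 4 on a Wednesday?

2

Check each year's weekday for May 4 and Jan 4:
  2112: Wed/Mon  2113: Thu/Wed  2114: Fri/Thu  2115: Sat/Fri  2116: Mon/Sat  2117: Tue/Mon  2118: Wed/Tue  2119: Thu/Wed  2120: Sat/Thu  2121: Sun/Sat  2122: Mon/Sun  2123: Tue/Mon  2124: Thu/Tue  2125: Fri/Thu  …(30 more)…  2156: Tue/Sun  2157: Wed/Tue  2158: Thu/Wed  2159: Fri/Thu  2160: Sun/Fri  2161: Mon/Sun  2162: Tue/Mon  2163: Wed/Tue  2164: Fri/Wed ✓  2165: Sat/Fri  2166: Sun/Sat  2167: Mon/Sun  2168: Wed/Mon  2169: Thu/Wed
Both conditions hold in: 2136, 2164 — 2.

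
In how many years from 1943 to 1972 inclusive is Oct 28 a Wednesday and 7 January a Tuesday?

Check each year's weekday for Oct 28 and 7 January:
  1943: Thu/Thu  1944: Sat/Fri  1945: Sun/Sun  1946: Mon/Mon  1947: Tue/Tue  1948: Thu/Wed  1949: Fri/Fri  1950: Sat/Sat  1951: Sun/Sun  1952: Tue/Mon  1953: Wed/Wed  1954: Thu/Thu  1955: Fri/Fri  1956: Sun/Sat  1957: Mon/Mon  1958: Tue/Tue  1959: Wed/Wed  1960: Fri/Thu  1961: Sat/Sat  1962: Sun/Sun  1963: Mon/Mon  1964: Wed/Tue ✓  1965: Thu/Thu  1966: Fri/Fri  1967: Sat/Sat  1968: Mon/Sun  1969: Tue/Tue  1970: Wed/Wed  1971: Thu/Thu  1972: Sat/Fri
Both conditions hold in: 1964 — 1.

1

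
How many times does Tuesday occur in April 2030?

5

April 2030 has 30 days and begins on Monday.
The first Tuesday is April 2.
Tuesdays fall on 2, 9, 16, 23, 30 — that's 5.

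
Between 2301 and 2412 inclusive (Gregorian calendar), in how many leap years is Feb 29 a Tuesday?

4

Leap years in 2301–2412: 28 of them.
Feb 29 weekday advances by 5 (mod 7) from one leap year to the next four years later (or differs when a century non-leap intervenes).
Leap-day weekdays: 2304:Mon 2308:Sat 2312:Thu 2316:Tue✓ 2320:Sun 2324:Fri 2328:Wed 2332:Mon 2336:Sat 2340:Thu 2344:Tue✓ 2348:Sun 2352:Fri 2356:Wed 2360:Mon 2364:Sat 2368:Thu 2372:Tue✓ 2376:Sun 2380:Fri 2384:Wed 2388:Mon 2392:Sat 2396:Thu 2400:Tue✓ 2404:Sun 2408:Fri 2412:Wed
Tuesday: 2316, 2344, 2372, 2400 → 4.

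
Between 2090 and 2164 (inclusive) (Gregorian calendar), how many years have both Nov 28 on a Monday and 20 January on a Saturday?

0

Check each year's weekday for Nov 28 and 20 January:
  2090: Tue/Fri  2091: Wed/Sat  2092: Fri/Sun  2093: Sat/Tue  2094: Sun/Wed  2095: Mon/Thu  2096: Wed/Fri  2097: Thu/Sun  2098: Fri/Mon  2099: Sat/Tue  2100: Sun/Wed  2101: Mon/Thu  2102: Tue/Fri  2103: Wed/Sat  …(47 more)…  2151: Sun/Wed  2152: Tue/Thu  2153: Wed/Sat  2154: Thu/Sun  2155: Fri/Mon  2156: Sun/Tue  2157: Mon/Thu  2158: Tue/Fri  2159: Wed/Sat  2160: Fri/Sun  2161: Sat/Tue  2162: Sun/Wed  2163: Mon/Thu  2164: Wed/Fri
Both conditions hold in: no year — 0.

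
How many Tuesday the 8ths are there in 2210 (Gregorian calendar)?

Check the 8th of each month of 2210: Jan 8: Mon, Feb 8: Thu, Mar 8: Thu, Apr 8: Sun, May 8: Tue, Jun 8: Fri, Jul 8: Sun, Aug 8: Wed, Sep 8: Sat, Oct 8: Mon, Nov 8: Thu, Dec 8: Sat.
Tuesday occurs in May — 1 month.

1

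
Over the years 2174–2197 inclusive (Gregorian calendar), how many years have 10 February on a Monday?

Track 10 February's weekday year by year (advancing +1, or +2 across a Feb 29):
  2174: Thu  2175: Fri (+1)  2176: Sat (+1)  2177: Mon (+2) ✓  2178: Tue (+1)
  2179: Wed (+1)  2180: Thu (+1)  2181: Sat (+2)  2182: Sun (+1)  2183: Mon (+1) ✓
  2184: Tue (+1)  2185: Thu (+2)  2186: Fri (+1)  2187: Sat (+1)  2188: Sun (+1)
  2189: Tue (+2)  2190: Wed (+1)  2191: Thu (+1)  2192: Fri (+1)  2193: Sun (+2)
  2194: Mon (+1) ✓  2195: Tue (+1)  2196: Wed (+1)  2197: Fri (+2)
Monday years: 2177, 2183, 2194 — 3 in total.

3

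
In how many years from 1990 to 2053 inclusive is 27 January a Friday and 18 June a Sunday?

7

Check each year's weekday for 27 January and 18 June:
  1990: Sat/Mon  1991: Sun/Tue  1992: Mon/Thu  1993: Wed/Fri  1994: Thu/Sat  1995: Fri/Sun ✓  1996: Sat/Tue  1997: Mon/Wed  1998: Tue/Thu  1999: Wed/Fri  2000: Thu/Sun  2001: Sat/Mon  2002: Sun/Tue  2003: Mon/Wed  …(36 more)…  2040: Fri/Mon  2041: Sun/Tue  2042: Mon/Wed  2043: Tue/Thu  2044: Wed/Sat  2045: Fri/Sun ✓  2046: Sat/Mon  2047: Sun/Tue  2048: Mon/Thu  2049: Wed/Fri  2050: Thu/Sat  2051: Fri/Sun ✓  2052: Sat/Tue  2053: Mon/Wed
Both conditions hold in: 1995, 2006, 2017, 2023, 2034, 2045, 2051 — 7.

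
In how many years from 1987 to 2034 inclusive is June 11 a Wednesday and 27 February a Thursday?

Check each year's weekday for June 11 and 27 February:
  1987: Thu/Fri  1988: Sat/Sat  1989: Sun/Mon  1990: Mon/Tue  1991: Tue/Wed  1992: Thu/Thu  1993: Fri/Sat  1994: Sat/Sun  1995: Sun/Mon  1996: Tue/Tue  1997: Wed/Thu ✓  1998: Thu/Fri  1999: Fri/Sat  2000: Sun/Sun  …(20 more)…  2021: Fri/Sat  2022: Sat/Sun  2023: Sun/Mon  2024: Tue/Tue  2025: Wed/Thu ✓  2026: Thu/Fri  2027: Fri/Sat  2028: Sun/Sun  2029: Mon/Tue  2030: Tue/Wed  2031: Wed/Thu ✓  2032: Fri/Fri  2033: Sat/Sun  2034: Sun/Mon
Both conditions hold in: 1997, 2003, 2014, 2025, 2031 — 5.

5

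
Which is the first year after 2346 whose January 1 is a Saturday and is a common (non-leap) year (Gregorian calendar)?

2349

Jan 1 advances by 2 weekdays after a leap year and by 1 after a common year.
2346: Jan 1 is Tuesday.
2347: Wednesday
2348: Thursday (leap)
2349: Saturday
2349 begins on a Saturday and is a common year.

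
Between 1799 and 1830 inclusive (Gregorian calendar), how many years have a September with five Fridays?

September has 30 days; it has five Fridays when Friday falls among the first (month-length − 28) days — i.e. when September 1 is one of Friday/Thursday.
September 1 by year: 1799:Sun 1800:Mon 1801:Tue 1802:Wed 1803:Thu✓ 1804:Sat 1805:Sun 1806:Mon 1807:Tue 1808:Thu✓ 1809:Fri✓ 1810:Sat 1811:Sun 1812:Tue 1813:Wed 1814:Thu✓ 1815:Fri✓ 1816:Sun 1817:Mon 1818:Tue 1819:Wed 1820:Fri✓ 1821:Sat 1822:Sun 1823:Mon 1824:Wed 1825:Thu✓ 1826:Fri✓ 1827:Sat 1828:Mon 1829:Tue 1830:Wed
Years with five Fridays: 1803, 1808, 1809, 1814, 1815, 1820, 1825, 1826 → 8.

8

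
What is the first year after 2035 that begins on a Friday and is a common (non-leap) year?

Jan 1 advances by 2 weekdays after a leap year and by 1 after a common year.
2035: Jan 1 is Monday.
2036: Tuesday (leap)
2037: Thursday
2038: Friday
2038 begins on a Friday and is a common year.

2038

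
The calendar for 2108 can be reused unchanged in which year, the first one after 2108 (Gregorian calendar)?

Two years share a calendar iff Jan 1 falls on the same weekday and both are leap or both are common. 2108: Jan 1 is Sunday, leap year.
2109: Jan 1 Tuesday, common
2110: Jan 1 Wednesday, common
2111: Jan 1 Thursday, common
2112: Jan 1 Friday, leap
2113: Jan 1 Sunday, common
2114: Jan 1 Monday, common
2115: Jan 1 Tuesday, common
2116: Jan 1 Wednesday, leap
2117: Jan 1 Friday, common
2118: Jan 1 Saturday, common
2119: Jan 1 Sunday, common
2120: Jan 1 Monday, leap
2121: Jan 1 Wednesday, common
2122: Jan 1 Thursday, common
2123: Jan 1 Friday, common
2124: Jan 1 Saturday, leap
2125: Jan 1 Monday, common
2126: Jan 1 Tuesday, common
2127: Jan 1 Wednesday, common
2128: Jan 1 Thursday, leap
2129: Jan 1 Saturday, common
2130: Jan 1 Sunday, common
2131: Jan 1 Monday, common
2132: Jan 1 Tuesday, leap
2133: Jan 1 Thursday, common
2134: Jan 1 Friday, common
2135: Jan 1 Saturday, common
2136: Jan 1 Sunday, leap
2136 matches on both conditions.

2136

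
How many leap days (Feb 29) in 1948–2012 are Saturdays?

2

Leap years in 1948–2012: 17 of them.
Feb 29 weekday advances by 5 (mod 7) from one leap year to the next four years later (or differs when a century non-leap intervenes).
Leap-day weekdays: 1948:Sun 1952:Fri 1956:Wed 1960:Mon 1964:Sat✓ 1968:Thu 1972:Tue 1976:Sun 1980:Fri 1984:Wed 1988:Mon 1992:Sat✓ 1996:Thu 2000:Tue 2004:Sun 2008:Fri 2012:Wed
Saturday: 1964, 1992 → 2.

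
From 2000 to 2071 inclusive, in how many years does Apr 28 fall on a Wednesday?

Track Apr 28's weekday year by year (advancing +1, or +2 across a Feb 29):
  2000: Fri  2001: Sat (+1)  2002: Sun (+1)  2003: Mon (+1)  2004: Wed (+2) ✓
  2005: Thu (+1)  2006: Fri (+1)  2007: Sat (+1)  2008: Mon (+2)  2009: Tue (+1)
  2010: Wed (+1) ✓  2011: Thu (+1)  2012: Sat (+2)  2013: Sun (+1)  … (44 more years) …
  2058: Sun (+1)  2059: Mon (+1)  2060: Wed (+2) ✓  2061: Thu (+1)  2062: Fri (+1)
  2063: Sat (+1)  2064: Mon (+2)  2065: Tue (+1)  2066: Wed (+1) ✓  2067: Thu (+1)
  2068: Sat (+2)  2069: Sun (+1)  2070: Mon (+1)  2071: Tue (+1)
Wednesday years: 2004, 2010, 2021, 2027, 2032, 2038, 2049, 2055, 2060, 2066 — 10 in total.

10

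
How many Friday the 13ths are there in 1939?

2

Check the 13th of each month of 1939: Jan 13: Fri, Feb 13: Mon, Mar 13: Mon, Apr 13: Thu, May 13: Sat, Jun 13: Tue, Jul 13: Thu, Aug 13: Sun, Sep 13: Wed, Oct 13: Fri, Nov 13: Mon, Dec 13: Wed.
Friday occurs in January, October — 2 months.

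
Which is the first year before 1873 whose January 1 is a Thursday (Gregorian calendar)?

Jan 1 advances by 2 weekdays after a leap year and by 1 after a common year.
1873: Jan 1 is Wednesday.
1872: Monday (leap)
1871: Sunday
1870: Saturday
1869: Friday
1868: Wednesday (leap)
1867: Tuesday
1866: Monday
1865: Sunday
1864: Friday (leap)
1863: Thursday
1863 begins on a Thursday

1863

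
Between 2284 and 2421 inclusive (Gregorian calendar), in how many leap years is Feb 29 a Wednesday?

Leap years in 2284–2421: 34 of them.
Feb 29 weekday advances by 5 (mod 7) from one leap year to the next four years later (or differs when a century non-leap intervenes).
Leap-day weekdays: 2284:Fri 2288:Wed✓ 2292:Mon 2296:Sat 2304:Mon 2308:Sat 2312:Thu 2316:Tue 2320:Sun 2324:Fri 2328:Wed✓ 2332:Mon 2336:Sat …(8 more)… 2372:Tue 2376:Sun 2380:Fri 2384:Wed✓ 2388:Mon 2392:Sat 2396:Thu 2400:Tue 2404:Sun 2408:Fri 2412:Wed✓ 2416:Mon 2420:Sat
Wednesday: 2288, 2328, 2356, 2384, 2412 → 5.

5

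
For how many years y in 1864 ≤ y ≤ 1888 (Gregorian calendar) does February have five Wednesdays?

February has 28 days (29 in leap years); it has five Wednesdays when Wednesday falls among the first (month-length − 28) days — i.e. when February 1 is Wednesday in a leap year (never in a common year).
February 1 by year: 1864:Mon 1865:Wed 1866:Thu 1867:Fri 1868:Sat 1869:Mon 1870:Tue 1871:Wed 1872:Thu 1873:Sat 1874:Sun 1875:Mon 1876:Tue 1877:Thu 1878:Fri 1879:Sat 1880:Sun 1881:Tue 1882:Wed 1883:Thu 1884:Fri 1885:Sun 1886:Mon 1887:Tue 1888:Wed✓
Years with five Wednesdays: 1888 → 1.

1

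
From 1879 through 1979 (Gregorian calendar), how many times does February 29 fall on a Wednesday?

3

Leap years in 1879–1979: 24 of them.
Feb 29 weekday advances by 5 (mod 7) from one leap year to the next four years later (or differs when a century non-leap intervenes).
Leap-day weekdays: 1880:Sun 1884:Fri 1888:Wed✓ 1892:Mon 1896:Sat 1904:Mon 1908:Sat 1912:Thu 1916:Tue 1920:Sun 1924:Fri 1928:Wed✓ 1932:Mon 1936:Sat 1940:Thu 1944:Tue 1948:Sun 1952:Fri 1956:Wed✓ 1960:Mon 1964:Sat 1968:Thu 1972:Tue 1976:Sun
Wednesday: 1888, 1928, 1956 → 3.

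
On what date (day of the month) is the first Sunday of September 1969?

7

September 1, 1969 is a Monday, so the first Sunday is the 7th.
The first Sunday is 7 + 0 = 7.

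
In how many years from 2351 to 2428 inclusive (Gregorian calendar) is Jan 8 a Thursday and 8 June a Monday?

Check each year's weekday for Jan 8 and 8 June:
  2351: Mon/Fri  2352: Tue/Sun  2353: Thu/Mon ✓  2354: Fri/Tue  2355: Sat/Wed  2356: Sun/Fri  2357: Tue/Sat  2358: Wed/Sun  2359: Thu/Mon ✓  2360: Fri/Wed  2361: Sun/Thu  2362: Mon/Fri  2363: Tue/Sat  2364: Wed/Mon  …(50 more)…  2415: Thu/Mon ✓  2416: Fri/Wed  2417: Sun/Thu  2418: Mon/Fri  2419: Tue/Sat  2420: Wed/Mon  2421: Fri/Tue  2422: Sat/Wed  2423: Sun/Thu  2424: Mon/Sat  2425: Wed/Sun  2426: Thu/Mon ✓  2427: Fri/Tue  2428: Sat/Thu
Both conditions hold in: 2353, 2359, 2370, 2381, 2387, 2398, 2409, 2415, 2426 — 9.

9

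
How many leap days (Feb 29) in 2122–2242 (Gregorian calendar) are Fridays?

Leap years in 2122–2242: 29 of them.
Feb 29 weekday advances by 5 (mod 7) from one leap year to the next four years later (or differs when a century non-leap intervenes).
Leap-day weekdays: 2124:Tue 2128:Sun 2132:Fri✓ 2136:Wed 2140:Mon 2144:Sat 2148:Thu 2152:Tue 2156:Sun 2160:Fri✓ 2164:Wed 2168:Mon 2172:Sat …(3 more)… 2188:Fri✓ 2192:Wed 2196:Mon 2204:Wed 2208:Mon 2212:Sat 2216:Thu 2220:Tue 2224:Sun 2228:Fri✓ 2232:Wed 2236:Mon 2240:Sat
Friday: 2132, 2160, 2188, 2228 → 4.

4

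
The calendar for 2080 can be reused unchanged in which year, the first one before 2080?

2052

Two years share a calendar iff Jan 1 falls on the same weekday and both are leap or both are common. 2080: Jan 1 is Monday, leap year.
2079: Jan 1 Sunday, common
2078: Jan 1 Saturday, common
2077: Jan 1 Friday, common
2076: Jan 1 Wednesday, leap
2075: Jan 1 Tuesday, common
2074: Jan 1 Monday, common
2073: Jan 1 Sunday, common
2072: Jan 1 Friday, leap
2071: Jan 1 Thursday, common
2070: Jan 1 Wednesday, common
2069: Jan 1 Tuesday, common
2068: Jan 1 Sunday, leap
2067: Jan 1 Saturday, common
2066: Jan 1 Friday, common
2065: Jan 1 Thursday, common
2064: Jan 1 Tuesday, leap
2063: Jan 1 Monday, common
2062: Jan 1 Sunday, common
2061: Jan 1 Saturday, common
2060: Jan 1 Thursday, leap
2059: Jan 1 Wednesday, common
2058: Jan 1 Tuesday, common
2057: Jan 1 Monday, common
2056: Jan 1 Saturday, leap
2055: Jan 1 Friday, common
2054: Jan 1 Thursday, common
2053: Jan 1 Wednesday, common
2052: Jan 1 Monday, leap
2052 matches on both conditions.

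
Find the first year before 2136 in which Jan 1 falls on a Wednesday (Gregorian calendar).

Jan 1 advances by 2 weekdays after a leap year and by 1 after a common year.
2136: Jan 1 is Sunday (leap).
2135: Saturday
2134: Friday
2133: Thursday
2132: Tuesday (leap)
2131: Monday
2130: Sunday
2129: Saturday
2128: Thursday (leap)
2127: Wednesday
2127 begins on a Wednesday

2127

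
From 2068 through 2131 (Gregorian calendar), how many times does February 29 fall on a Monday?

Leap years in 2068–2131: 15 of them.
Feb 29 weekday advances by 5 (mod 7) from one leap year to the next four years later (or differs when a century non-leap intervenes).
Leap-day weekdays: 2068:Wed 2072:Mon✓ 2076:Sat 2080:Thu 2084:Tue 2088:Sun 2092:Fri 2096:Wed 2104:Fri 2108:Wed 2112:Mon✓ 2116:Sat 2120:Thu 2124:Tue 2128:Sun
Monday: 2072, 2112 → 2.

2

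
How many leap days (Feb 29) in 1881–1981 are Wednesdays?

3

Leap years in 1881–1981: 24 of them.
Feb 29 weekday advances by 5 (mod 7) from one leap year to the next four years later (or differs when a century non-leap intervenes).
Leap-day weekdays: 1884:Fri 1888:Wed✓ 1892:Mon 1896:Sat 1904:Mon 1908:Sat 1912:Thu 1916:Tue 1920:Sun 1924:Fri 1928:Wed✓ 1932:Mon 1936:Sat 1940:Thu 1944:Tue 1948:Sun 1952:Fri 1956:Wed✓ 1960:Mon 1964:Sat 1968:Thu 1972:Tue 1976:Sun 1980:Fri
Wednesday: 1888, 1928, 1956 → 3.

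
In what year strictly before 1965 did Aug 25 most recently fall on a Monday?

From one year to the next, a fixed date's weekday advances by 1, or by 2 when a Feb 29 lies between the two dates.
1965: August 25 is Wednesday.
1964: Tuesday (−1)
1963: Sunday (−2)
1962: Saturday (−1)
1961: Friday (−1)
1960: Thursday (−1)
1959: Tuesday (−2)
1958: Monday (−1)
Aug 25 falls on a Monday in 1958.

1958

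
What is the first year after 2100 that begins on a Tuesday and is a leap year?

2104

Jan 1 advances by 2 weekdays after a leap year and by 1 after a common year.
2100: Jan 1 is Friday.
2101: Saturday
2102: Sunday
2103: Monday
2104: Tuesday (leap)
2104 begins on a Tuesday and is a leap year.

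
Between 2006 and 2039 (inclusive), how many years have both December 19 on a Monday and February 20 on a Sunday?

Check each year's weekday for December 19 and February 20:
  2006: Tue/Mon  2007: Wed/Tue  2008: Fri/Wed  2009: Sat/Fri  2010: Sun/Sat  2011: Mon/Sun ✓  2012: Wed/Mon  2013: Thu/Wed  2014: Fri/Thu  2015: Sat/Fri  2016: Mon/Sat  2017: Tue/Mon  2018: Wed/Tue  2019: Thu/Wed  …(6 more)…  2026: Sat/Fri  2027: Sun/Sat  2028: Tue/Sun  2029: Wed/Tue  2030: Thu/Wed  2031: Fri/Thu  2032: Sun/Fri  2033: Mon/Sun ✓  2034: Tue/Mon  2035: Wed/Tue  2036: Fri/Wed  2037: Sat/Fri  2038: Sun/Sat  2039: Mon/Sun ✓
Both conditions hold in: 2011, 2022, 2033, 2039 — 4.

4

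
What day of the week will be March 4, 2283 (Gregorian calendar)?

January 1, 2283 is a Monday.
March 4 is day 63 of the year, i.e. 62 days after Jan 1.
62 mod 7 = 6, so advance 6 weekdays from Monday: Sunday.

Sunday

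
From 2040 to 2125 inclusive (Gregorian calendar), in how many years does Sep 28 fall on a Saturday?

12

Track Sep 28's weekday year by year (advancing +1, or +2 across a Feb 29):
  2040: Fri  2041: Sat (+1) ✓  2042: Sun (+1)  2043: Mon (+1)  2044: Wed (+2)
  2045: Thu (+1)  2046: Fri (+1)  2047: Sat (+1) ✓  2048: Mon (+2)  2049: Tue (+1)
  2050: Wed (+1)  2051: Thu (+1)  2052: Sat (+2) ✓  2053: Sun (+1)  … (58 more years) …
  2112: Wed (+2)  2113: Thu (+1)  2114: Fri (+1)  2115: Sat (+1) ✓  2116: Mon (+2)
  2117: Tue (+1)  2118: Wed (+1)  2119: Thu (+1)  2120: Sat (+2) ✓  2121: Sun (+1)
  2122: Mon (+1)  2123: Tue (+1)  2124: Thu (+2)  2125: Fri (+1)
Saturday years: 2041, 2047, 2052, 2058, 2069, 2075, 2080, 2086, 2097, 2109, 2115, 2120 — 12 in total.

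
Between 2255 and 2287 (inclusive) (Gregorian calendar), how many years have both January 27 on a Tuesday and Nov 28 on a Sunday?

Check each year's weekday for January 27 and Nov 28:
  2255: Sat/Wed  2256: Sun/Fri  2257: Tue/Sat  2258: Wed/Sun  2259: Thu/Mon  2260: Fri/Wed  2261: Sun/Thu  2262: Mon/Fri  2263: Tue/Sat  2264: Wed/Mon  2265: Fri/Tue  2266: Sat/Wed  2267: Sun/Thu  2268: Mon/Sat  …(5 more)…  2274: Tue/Sat  2275: Wed/Sun  2276: Thu/Tue  2277: Sat/Wed  2278: Sun/Thu  2279: Mon/Fri  2280: Tue/Sun ✓  2281: Thu/Mon  2282: Fri/Tue  2283: Sat/Wed  2284: Sun/Fri  2285: Tue/Sat  2286: Wed/Sun  2287: Thu/Mon
Both conditions hold in: 2280 — 1.

1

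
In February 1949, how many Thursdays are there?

4

February 1949 has 28 days and begins on Tuesday.
The first Thursday is February 3.
Thursdays fall on 3, 10, 17, 24 — that's 4.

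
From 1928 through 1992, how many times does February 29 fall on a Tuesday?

2

Leap years in 1928–1992: 17 of them.
Feb 29 weekday advances by 5 (mod 7) from one leap year to the next four years later (or differs when a century non-leap intervenes).
Leap-day weekdays: 1928:Wed 1932:Mon 1936:Sat 1940:Thu 1944:Tue✓ 1948:Sun 1952:Fri 1956:Wed 1960:Mon 1964:Sat 1968:Thu 1972:Tue✓ 1976:Sun 1980:Fri 1984:Wed 1988:Mon 1992:Sat
Tuesday: 1944, 1972 → 2.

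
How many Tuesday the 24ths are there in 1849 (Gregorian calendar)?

Check the 24th of each month of 1849: Jan 24: Wed, Feb 24: Sat, Mar 24: Sat, Apr 24: Tue, May 24: Thu, Jun 24: Sun, Jul 24: Tue, Aug 24: Fri, Sep 24: Mon, Oct 24: Wed, Nov 24: Sat, Dec 24: Mon.
Tuesday occurs in April, July — 2 months.

2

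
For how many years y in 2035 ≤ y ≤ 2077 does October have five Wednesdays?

October has 31 days; it has five Wednesdays when Wednesday falls among the first (month-length − 28) days — i.e. when October 1 is one of Wednesday/Tuesday/Monday.
October 1 by year: 2035:Mon✓ 2036:Wed✓ 2037:Thu 2038:Fri 2039:Sat 2040:Mon✓ 2041:Tue✓ 2042:Wed✓ 2043:Thu 2044:Sat 2045:Sun 2046:Mon✓ 2047:Tue✓ 2048:Thu 2049:Fri …(13 more)… 2063:Mon✓ 2064:Wed✓ 2065:Thu 2066:Fri 2067:Sat 2068:Mon✓ 2069:Tue✓ 2070:Wed✓ 2071:Thu 2072:Sat 2073:Sun 2074:Mon✓ 2075:Tue✓ 2076:Thu 2077:Fri
Years with five Wednesdays: 2035, 2036, 2040, 2041, 2042, 2046, 2047, 2052, 2053, 2057, 2058, 2059, 2063, 2064, 2068, 2069, 2070, 2074, 2075 → 19.

19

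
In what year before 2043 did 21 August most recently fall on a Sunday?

2039

From one year to the next, a fixed date's weekday advances by 1, or by 2 when a Feb 29 lies between the two dates.
2043: August 21 is Friday.
2042: Thursday (−1)
2041: Wednesday (−1)
2040: Tuesday (−1)
2039: Sunday (−2)
21 August falls on a Sunday in 2039.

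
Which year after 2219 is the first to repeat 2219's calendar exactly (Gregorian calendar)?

Two years share a calendar iff Jan 1 falls on the same weekday and both are leap or both are common. 2219: Jan 1 is Friday, common year.
2220: Jan 1 Saturday, leap
2221: Jan 1 Monday, common
2222: Jan 1 Tuesday, common
2223: Jan 1 Wednesday, common
2224: Jan 1 Thursday, leap
2225: Jan 1 Saturday, common
2226: Jan 1 Sunday, common
2227: Jan 1 Monday, common
2228: Jan 1 Tuesday, leap
2229: Jan 1 Thursday, common
2230: Jan 1 Friday, common
2230 matches on both conditions.

2230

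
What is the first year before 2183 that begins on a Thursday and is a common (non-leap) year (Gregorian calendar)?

Jan 1 advances by 2 weekdays after a leap year and by 1 after a common year.
2183: Jan 1 is Wednesday.
2182: Tuesday
2181: Monday
2180: Saturday (leap)
2179: Friday
2178: Thursday
2178 begins on a Thursday and is a common year.

2178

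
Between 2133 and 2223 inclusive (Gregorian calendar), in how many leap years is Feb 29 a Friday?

2

Leap years in 2133–2223: 21 of them.
Feb 29 weekday advances by 5 (mod 7) from one leap year to the next four years later (or differs when a century non-leap intervenes).
Leap-day weekdays: 2136:Wed 2140:Mon 2144:Sat 2148:Thu 2152:Tue 2156:Sun 2160:Fri✓ 2164:Wed 2168:Mon 2172:Sat 2176:Thu 2180:Tue 2184:Sun 2188:Fri✓ 2192:Wed 2196:Mon 2204:Wed 2208:Mon 2212:Sat 2216:Thu 2220:Tue
Friday: 2160, 2188 → 2.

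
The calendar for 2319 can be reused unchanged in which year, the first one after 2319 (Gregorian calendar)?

2330

Two years share a calendar iff Jan 1 falls on the same weekday and both are leap or both are common. 2319: Jan 1 is Wednesday, common year.
2320: Jan 1 Thursday, leap
2321: Jan 1 Saturday, common
2322: Jan 1 Sunday, common
2323: Jan 1 Monday, common
2324: Jan 1 Tuesday, leap
2325: Jan 1 Thursday, common
2326: Jan 1 Friday, common
2327: Jan 1 Saturday, common
2328: Jan 1 Sunday, leap
2329: Jan 1 Tuesday, common
2330: Jan 1 Wednesday, common
2330 matches on both conditions.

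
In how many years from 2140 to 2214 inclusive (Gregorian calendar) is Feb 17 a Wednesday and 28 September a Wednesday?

4

Check each year's weekday for Feb 17 and 28 September:
  2140: Wed/Wed ✓  2141: Fri/Thu  2142: Sat/Fri  2143: Sun/Sat  2144: Mon/Mon  2145: Wed/Tue  2146: Thu/Wed  2147: Fri/Thu  2148: Sat/Sat  2149: Mon/Sun  2150: Tue/Mon  2151: Wed/Tue  2152: Thu/Thu  2153: Sat/Fri  …(47 more)…  2201: Tue/Mon  2202: Wed/Tue  2203: Thu/Wed  2204: Fri/Fri  2205: Sun/Sat  2206: Mon/Sun  2207: Tue/Mon  2208: Wed/Wed ✓  2209: Fri/Thu  2210: Sat/Fri  2211: Sun/Sat  2212: Mon/Mon  2213: Wed/Tue  2214: Thu/Wed
Both conditions hold in: 2140, 2168, 2196, 2208 — 4.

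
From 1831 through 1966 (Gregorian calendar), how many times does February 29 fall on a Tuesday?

Leap years in 1831–1966: 33 of them.
Feb 29 weekday advances by 5 (mod 7) from one leap year to the next four years later (or differs when a century non-leap intervenes).
Leap-day weekdays: 1832:Wed 1836:Mon 1840:Sat 1844:Thu 1848:Tue✓ 1852:Sun 1856:Fri 1860:Wed 1864:Mon 1868:Sat 1872:Thu 1876:Tue✓ 1880:Sun …(7 more)… 1916:Tue✓ 1920:Sun 1924:Fri 1928:Wed 1932:Mon 1936:Sat 1940:Thu 1944:Tue✓ 1948:Sun 1952:Fri 1956:Wed 1960:Mon 1964:Sat
Tuesday: 1848, 1876, 1916, 1944 → 4.

4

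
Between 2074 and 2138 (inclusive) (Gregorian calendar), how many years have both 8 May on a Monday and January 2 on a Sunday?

Check each year's weekday for 8 May and January 2:
  2074: Tue/Tue  2075: Wed/Wed  2076: Fri/Thu  2077: Sat/Sat  2078: Sun/Sun  2079: Mon/Mon  2080: Wed/Tue  2081: Thu/Thu  2082: Fri/Fri  2083: Sat/Sat  2084: Mon/Sun ✓  2085: Tue/Tue  2086: Wed/Wed  2087: Thu/Thu  …(37 more)…  2125: Tue/Tue  2126: Wed/Wed  2127: Thu/Thu  2128: Sat/Fri  2129: Sun/Sun  2130: Mon/Mon  2131: Tue/Tue  2132: Thu/Wed  2133: Fri/Fri  2134: Sat/Sat  2135: Sun/Sun  2136: Tue/Mon  2137: Wed/Wed  2138: Thu/Thu
Both conditions hold in: 2084, 2124 — 2.

2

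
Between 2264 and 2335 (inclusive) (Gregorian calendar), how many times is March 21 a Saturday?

Track March 21's weekday year by year (advancing +1, or +2 across a Feb 29):
  2264: Mon  2265: Tue (+1)  2266: Wed (+1)  2267: Thu (+1)  2268: Sat (+2) ✓
  2269: Sun (+1)  2270: Mon (+1)  2271: Tue (+1)  2272: Thu (+2)  2273: Fri (+1)
  2274: Sat (+1) ✓  2275: Sun (+1)  2276: Tue (+2)  2277: Wed (+1)  … (44 more years) …
  2322: Tue (+1)  2323: Wed (+1)  2324: Fri (+2)  2325: Sat (+1) ✓  2326: Sun (+1)
  2327: Mon (+1)  2328: Wed (+2)  2329: Thu (+1)  2330: Fri (+1)  2331: Sat (+1) ✓
  2332: Mon (+2)  2333: Tue (+1)  2334: Wed (+1)  2335: Thu (+1)
Saturday years: 2268, 2274, 2285, 2291, 2296, 2303, 2308, 2314, 2325, 2331 — 10 in total.

10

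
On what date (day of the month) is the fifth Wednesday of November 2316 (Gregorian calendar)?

29

November 1, 2316 is a Wednesday, so the first Wednesday is the 1st.
The fifth Wednesday is 1 + 28 = 29.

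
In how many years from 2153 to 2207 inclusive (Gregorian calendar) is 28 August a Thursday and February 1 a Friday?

Check each year's weekday for 28 August and February 1:
  2153: Tue/Thu  2154: Wed/Fri  2155: Thu/Sat  2156: Sat/Sun  2157: Sun/Tue  2158: Mon/Wed  2159: Tue/Thu  2160: Thu/Fri ✓  2161: Fri/Sun  2162: Sat/Mon  2163: Sun/Tue  2164: Tue/Wed  2165: Wed/Fri  2166: Thu/Sat  …(27 more)…  2194: Thu/Sat  2195: Fri/Sun  2196: Sun/Mon  2197: Mon/Wed  2198: Tue/Thu  2199: Wed/Fri  2200: Thu/Sat  2201: Fri/Sun  2202: Sat/Mon  2203: Sun/Tue  2204: Tue/Wed  2205: Wed/Fri  2206: Thu/Sat  2207: Fri/Sun
Both conditions hold in: 2160, 2188 — 2.

2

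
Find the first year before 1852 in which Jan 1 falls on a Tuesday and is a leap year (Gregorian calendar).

1828

Jan 1 advances by 2 weekdays after a leap year and by 1 after a common year.
1852: Jan 1 is Thursday (leap).
1851: Wednesday
1850: Tuesday
1849: Monday
1848: Saturday (leap)
1847: Friday
1846: Thursday
1845: Wednesday
1844: Monday (leap)
1843: Sunday
1842: Saturday
1841: Friday
1840: Wednesday (leap)
1839: Tuesday
1838: Monday
1837: Sunday
1836: Friday (leap)
1835: Thursday
1834: Wednesday
1833: Tuesday
1832: Sunday (leap)
1831: Saturday
1830: Friday
1829: Thursday
1828: Tuesday (leap)
1828 begins on a Tuesday and is a leap year.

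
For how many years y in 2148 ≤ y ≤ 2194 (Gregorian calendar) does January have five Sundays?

January has 31 days; it has five Sundays when Sunday falls among the first (month-length − 28) days — i.e. when January 1 is one of Sunday/Saturday/Friday.
January 1 by year: 2148:Mon 2149:Wed 2150:Thu 2151:Fri✓ 2152:Sat✓ 2153:Mon 2154:Tue 2155:Wed 2156:Thu 2157:Sat✓ 2158:Sun✓ 2159:Mon 2160:Tue 2161:Thu 2162:Fri✓ …(17 more)… 2180:Sat✓ 2181:Mon 2182:Tue 2183:Wed 2184:Thu 2185:Sat✓ 2186:Sun✓ 2187:Mon 2188:Tue 2189:Thu 2190:Fri✓ 2191:Sat✓ 2192:Sun✓ 2193:Tue 2194:Wed
Years with five Sundays: 2151, 2152, 2157, 2158, 2162, 2163, 2164, 2168, 2169, 2173, 2174, 2175, 2179, 2180, 2185, 2186, 2190, 2191, 2192 → 19.

19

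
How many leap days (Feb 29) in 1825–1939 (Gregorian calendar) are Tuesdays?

3

Leap years in 1825–1939: 27 of them.
Feb 29 weekday advances by 5 (mod 7) from one leap year to the next four years later (or differs when a century non-leap intervenes).
Leap-day weekdays: 1828:Fri 1832:Wed 1836:Mon 1840:Sat 1844:Thu 1848:Tue✓ 1852:Sun 1856:Fri 1860:Wed 1864:Mon 1868:Sat 1872:Thu 1876:Tue✓ 1880:Sun 1884:Fri 1888:Wed 1892:Mon 1896:Sat 1904:Mon 1908:Sat 1912:Thu 1916:Tue✓ 1920:Sun 1924:Fri 1928:Wed 1932:Mon 1936:Sat
Tuesday: 1848, 1876, 1916 → 3.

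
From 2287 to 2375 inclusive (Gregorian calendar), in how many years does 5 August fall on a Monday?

Track 5 August's weekday year by year (advancing +1, or +2 across a Feb 29):
  2287: Fri  2288: Sun (+2)  2289: Mon (+1) ✓  2290: Tue (+1)  2291: Wed (+1)
  2292: Fri (+2)  2293: Sat (+1)  2294: Sun (+1)  2295: Mon (+1) ✓  2296: Wed (+2)
  2297: Thu (+1)  2298: Fri (+1)  2299: Sat (+1)  2300: Sun (+1)  … (61 more years) …
  2362: Sun (+1)  2363: Mon (+1) ✓  2364: Wed (+2)  2365: Thu (+1)  2366: Fri (+1)
  2367: Sat (+1)  2368: Mon (+2) ✓  2369: Tue (+1)  2370: Wed (+1)  2371: Thu (+1)
  2372: Sat (+2)  2373: Sun (+1)  2374: Mon (+1) ✓  2375: Tue (+1)
Monday years: 2289, 2295, 2301, 2307, 2312, 2318, 2329, 2335, 2340, 2346, 2357, 2363, 2368, 2374 — 14 in total.

14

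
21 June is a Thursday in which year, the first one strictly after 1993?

From one year to the next, a fixed date's weekday advances by 1, or by 2 when a Feb 29 lies between the two dates.
1993: June 21 is Monday.
1994: Tuesday (+1)
1995: Wednesday (+1)
1996: Friday (+2)
1997: Saturday (+1)
1998: Sunday (+1)
1999: Monday (+1)
2000: Wednesday (+2)
2001: Thursday (+1)
21 June falls on a Thursday in 2001.

2001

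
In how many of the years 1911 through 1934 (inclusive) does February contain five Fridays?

February has 28 days (29 in leap years); it has five Fridays when Friday falls among the first (month-length − 28) days — i.e. when February 1 is Friday in a leap year (never in a common year).
February 1 by year: 1911:Wed 1912:Thu 1913:Sat 1914:Sun 1915:Mon 1916:Tue 1917:Thu 1918:Fri 1919:Sat 1920:Sun 1921:Tue 1922:Wed 1923:Thu 1924:Fri✓ 1925:Sun 1926:Mon 1927:Tue 1928:Wed 1929:Fri 1930:Sat 1931:Sun 1932:Mon 1933:Wed 1934:Thu
Years with five Fridays: 1924 → 1.

1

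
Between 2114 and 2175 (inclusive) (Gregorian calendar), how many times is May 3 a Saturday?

8

Track May 3's weekday year by year (advancing +1, or +2 across a Feb 29):
  2114: Thu  2115: Fri (+1)  2116: Sun (+2)  2117: Mon (+1)  2118: Tue (+1)
  2119: Wed (+1)  2120: Fri (+2)  2121: Sat (+1) ✓  2122: Sun (+1)  2123: Mon (+1)
  2124: Wed (+2)  2125: Thu (+1)  2126: Fri (+1)  2127: Sat (+1) ✓  … (34 more years) …
  2162: Mon (+1)  2163: Tue (+1)  2164: Thu (+2)  2165: Fri (+1)  2166: Sat (+1) ✓
  2167: Sun (+1)  2168: Tue (+2)  2169: Wed (+1)  2170: Thu (+1)  2171: Fri (+1)
  2172: Sun (+2)  2173: Mon (+1)  2174: Tue (+1)  2175: Wed (+1)
Saturday years: 2121, 2127, 2132, 2138, 2149, 2155, 2160, 2166 — 8 in total.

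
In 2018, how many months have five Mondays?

5

A month of length L has five Mondays iff its first Monday is on day ≤ L−28 (so day 1–3 in a 31-day month, 1–2 in a 30-day month, day 1 in a leap February).
Checking each month of 2018: Jan starts Mon (31d) ✓; Feb starts Thu (28d); Mar starts Thu (31d); Apr starts Sun (30d) ✓; May starts Tue (31d); Jun starts Fri (30d); Jul starts Sun (31d) ✓; Aug starts Wed (31d); Sep starts Sat (30d); Oct starts Mon (31d) ✓; Nov starts Thu (30d); Dec starts Sat (31d) ✓.
Five-Monday months: January, April, July, October, December → 5.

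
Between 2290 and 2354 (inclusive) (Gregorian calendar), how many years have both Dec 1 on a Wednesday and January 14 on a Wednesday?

2

Check each year's weekday for Dec 1 and January 14:
  2290: Mon/Tue  2291: Tue/Wed  2292: Thu/Thu  2293: Fri/Sat  2294: Sat/Sun  2295: Sun/Mon  2296: Tue/Tue  2297: Wed/Thu  2298: Thu/Fri  2299: Fri/Sat  2300: Sat/Sun  2301: Sun/Mon  2302: Mon/Tue  2303: Tue/Wed  …(37 more)…  2341: Mon/Tue  2342: Tue/Wed  2343: Wed/Thu  2344: Fri/Fri  2345: Sat/Sun  2346: Sun/Mon  2347: Mon/Tue  2348: Wed/Wed ✓  2349: Thu/Fri  2350: Fri/Sat  2351: Sat/Sun  2352: Mon/Mon  2353: Tue/Wed  2354: Wed/Thu
Both conditions hold in: 2320, 2348 — 2.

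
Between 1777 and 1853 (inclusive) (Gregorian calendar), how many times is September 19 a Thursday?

11

Track September 19's weekday year by year (advancing +1, or +2 across a Feb 29):
  1777: Fri  1778: Sat (+1)  1779: Sun (+1)  1780: Tue (+2)  1781: Wed (+1)
  1782: Thu (+1) ✓  1783: Fri (+1)  1784: Sun (+2)  1785: Mon (+1)  1786: Tue (+1)
  1787: Wed (+1)  1788: Fri (+2)  1789: Sat (+1)  1790: Sun (+1)  … (49 more years) …
  1840: Sat (+2)  1841: Sun (+1)  1842: Mon (+1)  1843: Tue (+1)  1844: Thu (+2) ✓
  1845: Fri (+1)  1846: Sat (+1)  1847: Sun (+1)  1848: Tue (+2)  1849: Wed (+1)
  1850: Thu (+1) ✓  1851: Fri (+1)  1852: Sun (+2)  1853: Mon (+1)
Thursday years: 1782, 1793, 1799, 1805, 1811, 1816, 1822, 1833, 1839, 1844, 1850 — 11 in total.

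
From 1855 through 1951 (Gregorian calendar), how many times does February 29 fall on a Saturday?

Leap years in 1855–1951: 23 of them.
Feb 29 weekday advances by 5 (mod 7) from one leap year to the next four years later (or differs when a century non-leap intervenes).
Leap-day weekdays: 1856:Fri 1860:Wed 1864:Mon 1868:Sat✓ 1872:Thu 1876:Tue 1880:Sun 1884:Fri 1888:Wed 1892:Mon 1896:Sat✓ 1904:Mon 1908:Sat✓ 1912:Thu 1916:Tue 1920:Sun 1924:Fri 1928:Wed 1932:Mon 1936:Sat✓ 1940:Thu 1944:Tue 1948:Sun
Saturday: 1868, 1896, 1908, 1936 → 4.

4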